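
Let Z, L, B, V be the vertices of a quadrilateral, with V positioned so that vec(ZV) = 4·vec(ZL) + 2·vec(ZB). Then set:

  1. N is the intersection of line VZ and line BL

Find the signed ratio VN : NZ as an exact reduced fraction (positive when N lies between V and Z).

Set Z = (0, 0), L = (1, 0), B = (0, 1), V = (4, 2); any affine frame gives the same invariant.
1. N is the intersection of line VZ and line BL ⇒ N = (2/3, 1/3)
N = V + t·(Z−V) with t = 5/6, so VN:NZ = t:(1−t) = 5/6:1/6

VN:NZ = 5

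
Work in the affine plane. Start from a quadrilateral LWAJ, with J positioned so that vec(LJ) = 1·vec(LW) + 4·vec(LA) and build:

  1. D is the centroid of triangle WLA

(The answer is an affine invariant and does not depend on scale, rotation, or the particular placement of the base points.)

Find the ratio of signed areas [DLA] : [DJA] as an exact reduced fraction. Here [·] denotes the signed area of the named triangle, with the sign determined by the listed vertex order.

[DLA]:[DJA] = -1/5

Choose coordinates L = (0, 0), W = (1, 0), A = (0, 1), J = (1, 4).
1. D is the centroid of triangle WLA ⇒ D = (1/3, 1/3)
2·[DLA] = -1/3, 2·[DJA] = 5/3
[DLA]:[DJA] = -1/3:5/3 = -1/5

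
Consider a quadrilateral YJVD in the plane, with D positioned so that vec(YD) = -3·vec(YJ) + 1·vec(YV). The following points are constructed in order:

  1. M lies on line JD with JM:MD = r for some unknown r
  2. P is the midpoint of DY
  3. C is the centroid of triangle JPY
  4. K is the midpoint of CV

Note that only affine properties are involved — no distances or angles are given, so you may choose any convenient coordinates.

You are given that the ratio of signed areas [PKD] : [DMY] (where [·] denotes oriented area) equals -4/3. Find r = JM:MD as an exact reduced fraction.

r = 3/5

Choose coordinates Y = (0, 0), J = (1, 0), V = (0, 1), D = (-3, 1).
1. With JM:MD = r, write λ = r/(r+1) so M = J + λ·(D−J); M is affine-linear in λ
2. P is the midpoint of DY ⇒ P = (-3/2, 1/2)
3. C is the centroid of triangle JPY ⇒ C = (-1/6, 1/6)
4. K is the midpoint of CV ⇒ K = (-1/12, 7/12)
Every point depending on M is an affine combination of M and λ-independent points, so each such coordinate is linear in λ; the λ² term in each signed area is a multiple of (D−J)×(D−J) = 0, so 2·[PKD] and 2·[DMY] are each linear in λ. Evaluating at λ=0 and λ=1:
  2·[PKD] = 5/6,   2·[DMY] = λ − 1
So [PKD]:[DMY] = (5/6) / (λ − 1). Setting this equal to -4/3:
  5/6 = -4/3·(λ − 1)  ⇒  λ = 3/8
Then r = λ/(1−λ) = (3/8)/(5/8) = 3/5. Check: with r = 3/5, M = (-1/2, 3/8) and [PKD]:[DMY] = -4/3 as required.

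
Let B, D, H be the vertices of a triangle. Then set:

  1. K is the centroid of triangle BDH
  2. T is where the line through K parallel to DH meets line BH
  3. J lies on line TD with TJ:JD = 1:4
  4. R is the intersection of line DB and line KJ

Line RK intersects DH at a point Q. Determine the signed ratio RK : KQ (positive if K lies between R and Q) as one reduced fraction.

RK:KQ = 1/3

Set B = (0, 0), D = (1, 0), H = (0, 1); any affine frame gives the same invariant.
1. K is the centroid of triangle BDH ⇒ K = (1/3, 1/3)
2. T is where the line through K parallel to DH meets line BH ⇒ T = (0, 2/3)
3. J lies on line TD with TJ:JD = 1:4 ⇒ J = (1/5, 8/15)
4. R is the intersection of line DB and line KJ ⇒ R = (5/9, 0)
line RK meets DH at Q = (-1/3, 4/3)
K = R + t·(Q−R) with t = 1/4, so RK:KQ = 1/4:3/4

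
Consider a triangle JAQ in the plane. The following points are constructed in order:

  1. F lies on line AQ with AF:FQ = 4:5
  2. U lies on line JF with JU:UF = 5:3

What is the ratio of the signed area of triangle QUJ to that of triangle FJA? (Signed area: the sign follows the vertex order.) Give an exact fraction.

[QUJ]:[FJA] = -25/32

Set J = (0, 0), A = (1, 0), Q = (0, 1); any affine frame gives the same invariant.
1. F lies on line AQ with AF:FQ = 4:5 ⇒ F = (5/9, 4/9)
2. U lies on line JF with JU:UF = 5:3 ⇒ U = (25/72, 5/18)
2·[QUJ] = -25/72, 2·[FJA] = 4/9
[QUJ]:[FJA] = -25/72:4/9 = -25/32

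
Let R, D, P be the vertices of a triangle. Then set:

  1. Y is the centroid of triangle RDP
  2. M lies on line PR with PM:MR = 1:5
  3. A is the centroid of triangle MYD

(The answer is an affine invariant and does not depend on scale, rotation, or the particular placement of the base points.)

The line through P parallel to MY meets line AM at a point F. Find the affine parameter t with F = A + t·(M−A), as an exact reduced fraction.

t = 1/4

Choose coordinates R = (0, 0), D = (1, 0), P = (0, 1).
1. Y is the centroid of triangle RDP ⇒ Y = (1/3, 1/3)
2. M lies on line PR with PM:MR = 1:5 ⇒ M = (0, 5/6)
3. A is the centroid of triangle MYD ⇒ A = (4/9, 7/18)
through P parallel to MY: direction (1/3, -1/2); meets AM at F = (1/3, 1/2)
F = A + t·(M−A) with t = 1/4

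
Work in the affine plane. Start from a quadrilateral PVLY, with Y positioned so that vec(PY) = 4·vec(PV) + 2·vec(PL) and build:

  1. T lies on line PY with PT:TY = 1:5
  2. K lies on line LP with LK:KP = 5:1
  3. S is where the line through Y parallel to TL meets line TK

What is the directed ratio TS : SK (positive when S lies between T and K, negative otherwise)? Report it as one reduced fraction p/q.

TS:SK = -6/7

Assign P = (0, 0), V = (1, 0), L = (0, 1), Y = (4, 2) — the answer is frame-independent, so this choice is without loss of generality.
1. T lies on line PY with PT:TY = 1:5 ⇒ T = (2/3, 1/3)
2. K lies on line LP with LK:KP = 5:1 ⇒ K = (0, 1/6)
3. S is where the line through Y parallel to TL meets line TK ⇒ S = (14/3, 4/3)
S = T + t·(K−T) with t = -6, so TS:SK = t:(1−t) = -6:7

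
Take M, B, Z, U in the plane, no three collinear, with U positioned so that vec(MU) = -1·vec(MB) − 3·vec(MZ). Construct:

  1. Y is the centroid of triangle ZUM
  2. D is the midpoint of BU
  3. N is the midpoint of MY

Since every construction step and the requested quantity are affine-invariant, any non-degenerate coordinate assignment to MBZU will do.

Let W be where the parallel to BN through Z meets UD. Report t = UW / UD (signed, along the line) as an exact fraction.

t = 52/17

Choose coordinates M = (0, 0), B = (1, 0), Z = (0, 1), U = (-1, -3).
1. Y is the centroid of triangle ZUM ⇒ Y = (-1/3, -2/3)
2. D is the midpoint of BU ⇒ D = (0, -3/2)
3. N is the midpoint of MY ⇒ N = (-1/6, -1/3)
through Z parallel to BN: direction (-7/6, -1/3); meets UD at W = (35/17, 27/17)
W = U + t·(D−U) with t = 52/17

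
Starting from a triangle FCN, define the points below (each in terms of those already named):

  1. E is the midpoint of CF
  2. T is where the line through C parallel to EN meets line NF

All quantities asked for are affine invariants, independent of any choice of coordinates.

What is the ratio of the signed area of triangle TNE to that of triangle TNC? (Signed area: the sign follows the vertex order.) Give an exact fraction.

Work in coordinates with F = (0, 0), C = (1, 0), N = (0, 1).
1. E is the midpoint of CF ⇒ E = (1/2, 0)
2. T is where the line through C parallel to EN meets line NF ⇒ T = (0, 2)
2·[TNE] = 1/2, 2·[TNC] = 1
[TNE]:[TNC] = 1/2:1 = 1/2

[TNE]:[TNC] = 1/2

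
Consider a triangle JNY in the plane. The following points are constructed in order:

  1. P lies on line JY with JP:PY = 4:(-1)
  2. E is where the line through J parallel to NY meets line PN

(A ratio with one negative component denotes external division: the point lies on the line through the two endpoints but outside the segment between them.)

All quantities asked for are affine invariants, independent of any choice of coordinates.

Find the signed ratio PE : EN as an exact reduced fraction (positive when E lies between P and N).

PE:EN = -4/3

Choose coordinates J = (0, 0), N = (1, 0), Y = (0, 1).
1. P lies on line JY with JP:PY = 4:(-1) ⇒ P = (0, 4/3)
2. E is where the line through J parallel to NY meets line PN ⇒ E = (4, -4)
E = P + t·(N−P) with t = 4, so PE:EN = t:(1−t) = 4:-3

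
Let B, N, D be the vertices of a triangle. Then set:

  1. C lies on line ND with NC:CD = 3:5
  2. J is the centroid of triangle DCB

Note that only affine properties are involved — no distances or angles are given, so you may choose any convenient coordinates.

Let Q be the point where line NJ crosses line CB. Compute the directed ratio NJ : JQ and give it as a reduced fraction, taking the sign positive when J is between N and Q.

NJ:JQ = -14/5

Assign B = (0, 0), N = (1, 0), D = (0, 1) — the answer is frame-independent, so this choice is without loss of generality.
1. C lies on line ND with NC:CD = 3:5 ⇒ C = (5/8, 3/8)
2. J is the centroid of triangle DCB ⇒ J = (5/24, 11/24)
line NJ meets CB at Q = (55/112, 33/112)
J = N + t·(Q−N) with t = 14/9, so NJ:JQ = 14/9:-5/9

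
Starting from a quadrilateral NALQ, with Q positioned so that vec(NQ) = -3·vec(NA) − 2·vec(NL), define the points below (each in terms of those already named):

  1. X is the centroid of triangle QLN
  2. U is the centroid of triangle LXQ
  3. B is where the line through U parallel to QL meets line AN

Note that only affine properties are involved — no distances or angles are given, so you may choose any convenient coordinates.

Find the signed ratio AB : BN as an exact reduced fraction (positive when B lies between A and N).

AB:BN = -17/8

Choose coordinates N = (0, 0), A = (1, 0), L = (0, 1), Q = (-3, -2).
1. X is the centroid of triangle QLN ⇒ X = (-1, -1/3)
2. U is the centroid of triangle LXQ ⇒ U = (-4/3, -4/9)
3. B is where the line through U parallel to QL meets line AN ⇒ B = (-8/9, 0)
B = A + t·(N−A) with t = 17/9, so AB:BN = t:(1−t) = 17/9:-8/9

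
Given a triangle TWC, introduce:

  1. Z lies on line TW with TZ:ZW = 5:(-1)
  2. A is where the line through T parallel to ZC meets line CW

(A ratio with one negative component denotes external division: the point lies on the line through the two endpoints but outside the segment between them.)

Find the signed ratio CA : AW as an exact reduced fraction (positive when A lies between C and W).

Set T = (0, 0), W = (1, 0), C = (0, 1); any affine frame gives the same invariant.
1. Z lies on line TW with TZ:ZW = 5:(-1) ⇒ Z = (5/4, 0)
2. A is where the line through T parallel to ZC meets line CW ⇒ A = (5, -4)
A = C + t·(W−C) with t = 5, so CA:AW = t:(1−t) = 5:-4

CA:AW = -5/4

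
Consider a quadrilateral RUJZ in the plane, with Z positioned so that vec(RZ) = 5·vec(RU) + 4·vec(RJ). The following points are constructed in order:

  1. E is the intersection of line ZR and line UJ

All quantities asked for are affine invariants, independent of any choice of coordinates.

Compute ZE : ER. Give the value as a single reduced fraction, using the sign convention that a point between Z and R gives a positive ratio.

ZE:ER = 8

Work in coordinates with R = (0, 0), U = (1, 0), J = (0, 1), Z = (5, 4).
1. E is the intersection of line ZR and line UJ ⇒ E = (5/9, 4/9)
E = Z + t·(R−Z) with t = 8/9, so ZE:ER = t:(1−t) = 8/9:1/9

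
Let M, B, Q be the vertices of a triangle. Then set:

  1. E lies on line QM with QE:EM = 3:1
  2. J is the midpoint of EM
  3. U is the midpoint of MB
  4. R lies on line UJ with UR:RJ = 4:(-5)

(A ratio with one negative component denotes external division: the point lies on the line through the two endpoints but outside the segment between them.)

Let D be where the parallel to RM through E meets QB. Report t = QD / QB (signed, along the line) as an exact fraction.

t = 15/16

Work in coordinates with M = (0, 0), B = (1, 0), Q = (0, 1).
1. E lies on line QM with QE:EM = 3:1 ⇒ E = (0, 1/4)
2. J is the midpoint of EM ⇒ J = (0, 1/8)
3. U is the midpoint of MB ⇒ U = (1/2, 0)
4. R lies on line UJ with UR:RJ = 4:(-5) ⇒ R = (5/2, -1/2)
through E parallel to RM: direction (-5/2, 1/2); meets QB at D = (15/16, 1/16)
D = Q + t·(B−Q) with t = 15/16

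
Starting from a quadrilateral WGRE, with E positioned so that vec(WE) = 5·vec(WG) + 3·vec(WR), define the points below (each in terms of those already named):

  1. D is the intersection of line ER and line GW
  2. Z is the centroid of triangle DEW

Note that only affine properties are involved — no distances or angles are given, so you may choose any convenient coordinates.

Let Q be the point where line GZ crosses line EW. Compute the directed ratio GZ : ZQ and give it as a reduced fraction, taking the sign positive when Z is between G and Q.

GZ:ZQ = -11/5

Choose coordinates W = (0, 0), G = (1, 0), R = (0, 1), E = (5, 3).
1. D is the intersection of line ER and line GW ⇒ D = (-5/2, 0)
2. Z is the centroid of triangle DEW ⇒ Z = (5/6, 1)
line GZ meets EW at Q = (10/11, 6/11)
Z = G + t·(Q−G) with t = 11/6, so GZ:ZQ = 11/6:-5/6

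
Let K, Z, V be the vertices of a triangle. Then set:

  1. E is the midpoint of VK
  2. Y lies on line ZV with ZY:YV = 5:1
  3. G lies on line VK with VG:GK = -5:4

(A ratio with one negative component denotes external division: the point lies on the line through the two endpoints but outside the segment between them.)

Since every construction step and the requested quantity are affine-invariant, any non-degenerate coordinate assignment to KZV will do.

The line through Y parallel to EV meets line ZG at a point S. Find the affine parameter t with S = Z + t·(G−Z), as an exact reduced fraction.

t = 5/6

Set K = (0, 0), Z = (1, 0), V = (0, 1); any affine frame gives the same invariant.
1. E is the midpoint of VK ⇒ E = (0, 1/2)
2. Y lies on line ZV with ZY:YV = 5:1 ⇒ Y = (1/6, 5/6)
3. G lies on line VK with VG:GK = -5:4 ⇒ G = (0, -4)
through Y parallel to EV: direction (0, 1/2); meets ZG at S = (1/6, -10/3)
S = Z + t·(G−Z) with t = 5/6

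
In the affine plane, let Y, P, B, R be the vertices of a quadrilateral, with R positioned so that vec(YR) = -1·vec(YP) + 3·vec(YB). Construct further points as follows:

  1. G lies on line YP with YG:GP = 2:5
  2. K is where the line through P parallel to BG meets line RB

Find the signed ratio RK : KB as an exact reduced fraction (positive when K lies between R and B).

Assign Y = (0, 0), P = (1, 0), B = (0, 1), R = (-1, 3) — the answer is frame-independent, so this choice is without loss of generality.
1. G lies on line YP with YG:GP = 2:5 ⇒ G = (2/7, 0)
2. K is where the line through P parallel to BG meets line RB ⇒ K = (5/3, -7/3)
K = R + t·(B−R) with t = 8/3, so RK:KB = t:(1−t) = 8/3:-5/3

RK:KB = -8/5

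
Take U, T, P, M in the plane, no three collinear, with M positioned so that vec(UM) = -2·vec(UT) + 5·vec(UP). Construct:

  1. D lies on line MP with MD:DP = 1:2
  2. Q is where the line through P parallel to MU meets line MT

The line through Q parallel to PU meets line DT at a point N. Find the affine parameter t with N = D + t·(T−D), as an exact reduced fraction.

t = 8/35

Assign U = (0, 0), T = (1, 0), P = (0, 1), M = (-2, 5) — the answer is frame-independent, so this choice is without loss of generality.
1. D lies on line MP with MD:DP = 1:2 ⇒ D = (-4/3, 11/3)
2. Q is where the line through P parallel to MU meets line MT ⇒ Q = (-4/5, 3)
through Q parallel to PU: direction (0, -1); meets DT at N = (-4/5, 99/35)
N = D + t·(T−D) with t = 8/35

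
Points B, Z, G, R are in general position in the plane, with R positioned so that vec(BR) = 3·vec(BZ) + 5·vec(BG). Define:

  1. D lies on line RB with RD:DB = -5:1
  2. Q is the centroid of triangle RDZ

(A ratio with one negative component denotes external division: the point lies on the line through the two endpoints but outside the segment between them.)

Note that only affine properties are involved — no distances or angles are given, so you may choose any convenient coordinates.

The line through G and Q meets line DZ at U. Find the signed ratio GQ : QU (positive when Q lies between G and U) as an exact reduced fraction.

GQ:QU = 11/25

Set B = (0, 0), Z = (1, 0), G = (0, 1), R = (3, 5); any affine frame gives the same invariant.
1. D lies on line RB with RD:DB = -5:1 ⇒ D = (-3/4, -5/4)
2. Q is the centroid of triangle RDZ ⇒ Q = (13/12, 5/4)
line GQ meets DZ at U = (39/11, 20/11)
Q = G + t·(U−G) with t = 11/36, so GQ:QU = 11/36:25/36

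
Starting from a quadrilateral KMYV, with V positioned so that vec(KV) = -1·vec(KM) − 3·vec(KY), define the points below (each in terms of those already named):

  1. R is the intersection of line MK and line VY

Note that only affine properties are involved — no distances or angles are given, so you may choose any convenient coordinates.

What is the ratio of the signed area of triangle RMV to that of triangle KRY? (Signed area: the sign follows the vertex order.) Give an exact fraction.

Work in coordinates with K = (0, 0), M = (1, 0), Y = (0, 1), V = (-1, -3).
1. R is the intersection of line MK and line VY ⇒ R = (-1/4, 0)
2·[RMV] = -15/4, 2·[KRY] = -1/4
[RMV]:[KRY] = -15/4:-1/4 = 15

[RMV]:[KRY] = 15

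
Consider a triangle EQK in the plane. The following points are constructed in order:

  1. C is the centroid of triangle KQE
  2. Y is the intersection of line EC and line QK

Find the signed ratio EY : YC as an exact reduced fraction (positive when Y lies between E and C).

EY:YC = -3

Work in coordinates with E = (0, 0), Q = (1, 0), K = (0, 1).
1. C is the centroid of triangle KQE ⇒ C = (1/3, 1/3)
2. Y is the intersection of line EC and line QK ⇒ Y = (1/2, 1/2)
Y = E + t·(C−E) with t = 3/2, so EY:YC = t:(1−t) = 3/2:-1/2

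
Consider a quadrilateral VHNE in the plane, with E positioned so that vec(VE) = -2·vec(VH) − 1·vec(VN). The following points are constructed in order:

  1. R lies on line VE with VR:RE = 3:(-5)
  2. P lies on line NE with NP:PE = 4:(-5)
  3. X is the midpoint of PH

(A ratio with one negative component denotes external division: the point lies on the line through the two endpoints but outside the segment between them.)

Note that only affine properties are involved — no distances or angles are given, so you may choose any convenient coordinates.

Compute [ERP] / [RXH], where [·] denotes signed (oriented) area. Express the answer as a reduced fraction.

Assign V = (0, 0), H = (1, 0), N = (0, 1), E = (-2, -1) — the answer is frame-independent, so this choice is without loss of generality.
1. R lies on line VE with VR:RE = 3:(-5) ⇒ R = (3, 3/2)
2. P lies on line NE with NP:PE = 4:(-5) ⇒ P = (8, 9)
3. X is the midpoint of PH ⇒ X = (9/2, 9/2)
2·[ERP] = 25, 2·[RXH] = 15/4
[ERP]:[RXH] = 25:15/4 = 20/3

[ERP]:[RXH] = 20/3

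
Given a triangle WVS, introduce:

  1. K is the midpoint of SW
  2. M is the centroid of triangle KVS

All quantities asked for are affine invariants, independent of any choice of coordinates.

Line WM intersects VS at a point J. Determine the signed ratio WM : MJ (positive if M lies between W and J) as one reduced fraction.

Choose coordinates W = (0, 0), V = (1, 0), S = (0, 1).
1. K is the midpoint of SW ⇒ K = (0, 1/2)
2. M is the centroid of triangle KVS ⇒ M = (1/3, 1/2)
line WM meets VS at J = (2/5, 3/5)
M = W + t·(J−W) with t = 5/6, so WM:MJ = 5/6:1/6

WM:MJ = 5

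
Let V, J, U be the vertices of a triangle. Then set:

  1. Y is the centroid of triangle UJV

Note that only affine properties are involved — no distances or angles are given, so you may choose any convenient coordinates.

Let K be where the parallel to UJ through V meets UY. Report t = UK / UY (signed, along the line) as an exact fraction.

t = 3

Choose coordinates V = (0, 0), J = (1, 0), U = (0, 1).
1. Y is the centroid of triangle UJV ⇒ Y = (1/3, 1/3)
through V parallel to UJ: direction (1, -1); meets UY at K = (1, -1)
K = U + t·(Y−U) with t = 3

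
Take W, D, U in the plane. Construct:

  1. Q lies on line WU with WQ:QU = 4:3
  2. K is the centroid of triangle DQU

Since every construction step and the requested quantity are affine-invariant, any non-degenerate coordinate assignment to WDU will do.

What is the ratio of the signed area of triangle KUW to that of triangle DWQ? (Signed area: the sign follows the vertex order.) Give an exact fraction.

[KUW]:[DWQ] = -7/12

Assign W = (0, 0), D = (1, 0), U = (0, 1) — the answer is frame-independent, so this choice is without loss of generality.
1. Q lies on line WU with WQ:QU = 4:3 ⇒ Q = (0, 4/7)
2. K is the centroid of triangle DQU ⇒ K = (1/3, 11/21)
2·[KUW] = 1/3, 2·[DWQ] = -4/7
[KUW]:[DWQ] = 1/3:-4/7 = -7/12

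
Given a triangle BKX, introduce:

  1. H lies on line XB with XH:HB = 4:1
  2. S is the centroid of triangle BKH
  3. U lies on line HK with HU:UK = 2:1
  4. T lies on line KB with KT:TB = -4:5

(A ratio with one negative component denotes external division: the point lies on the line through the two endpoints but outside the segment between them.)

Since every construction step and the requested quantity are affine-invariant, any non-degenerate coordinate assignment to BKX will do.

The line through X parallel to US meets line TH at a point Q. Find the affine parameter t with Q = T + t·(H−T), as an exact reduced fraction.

t = 5

Work in coordinates with B = (0, 0), K = (1, 0), X = (0, 1).
1. H lies on line XB with XH:HB = 4:1 ⇒ H = (0, 1/5)
2. S is the centroid of triangle BKH ⇒ S = (1/3, 1/15)
3. U lies on line HK with HU:UK = 2:1 ⇒ U = (2/3, 1/15)
4. T lies on line KB with KT:TB = -4:5 ⇒ T = (5, 0)
through X parallel to US: direction (-1/3, 0); meets TH at Q = (-20, 1)
Q = T + t·(H−T) with t = 5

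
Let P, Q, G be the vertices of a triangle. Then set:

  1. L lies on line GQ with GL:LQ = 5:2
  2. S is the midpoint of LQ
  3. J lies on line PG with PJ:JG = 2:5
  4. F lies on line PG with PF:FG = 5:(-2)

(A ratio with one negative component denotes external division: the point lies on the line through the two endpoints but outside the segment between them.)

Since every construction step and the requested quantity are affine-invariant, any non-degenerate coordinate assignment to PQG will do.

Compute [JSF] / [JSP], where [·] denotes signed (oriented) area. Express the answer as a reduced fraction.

Work in coordinates with P = (0, 0), Q = (1, 0), G = (0, 1).
1. L lies on line GQ with GL:LQ = 5:2 ⇒ L = (5/7, 2/7)
2. S is the midpoint of LQ ⇒ S = (6/7, 1/7)
3. J lies on line PG with PJ:JG = 2:5 ⇒ J = (0, 2/7)
4. F lies on line PG with PF:FG = 5:(-2) ⇒ F = (0, 5/3)
2·[JSF] = 58/49, 2·[JSP] = -12/49
[JSF]:[JSP] = 58/49:-12/49 = -29/6

[JSF]:[JSP] = -29/6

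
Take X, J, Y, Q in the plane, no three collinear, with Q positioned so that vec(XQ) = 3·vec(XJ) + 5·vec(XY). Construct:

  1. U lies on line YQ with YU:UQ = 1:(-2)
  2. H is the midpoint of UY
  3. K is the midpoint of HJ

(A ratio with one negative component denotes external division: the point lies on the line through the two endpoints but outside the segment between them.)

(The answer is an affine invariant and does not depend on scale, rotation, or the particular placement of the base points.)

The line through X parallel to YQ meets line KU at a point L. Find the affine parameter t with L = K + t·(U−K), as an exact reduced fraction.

Assign X = (0, 0), J = (1, 0), Y = (0, 1), Q = (3, 5) — the answer is frame-independent, so this choice is without loss of generality.
1. U lies on line YQ with YU:UQ = 1:(-2) ⇒ U = (-3, -3)
2. H is the midpoint of UY ⇒ H = (-3/2, -1)
3. K is the midpoint of HJ ⇒ K = (-1/4, -1/2)
through X parallel to YQ: direction (3, 4); meets KU at L = (-9/14, -6/7)
L = K + t·(U−K) with t = 1/7

t = 1/7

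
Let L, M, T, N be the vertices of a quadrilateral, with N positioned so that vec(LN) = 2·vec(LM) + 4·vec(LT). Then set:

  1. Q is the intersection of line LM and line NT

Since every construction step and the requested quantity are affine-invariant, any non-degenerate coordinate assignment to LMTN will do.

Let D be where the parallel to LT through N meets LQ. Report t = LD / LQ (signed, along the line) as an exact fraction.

Set L = (0, 0), M = (1, 0), T = (0, 1), N = (2, 4); any affine frame gives the same invariant.
1. Q is the intersection of line LM and line NT ⇒ Q = (-2/3, 0)
through N parallel to LT: direction (0, 1); meets LQ at D = (2, 0)
D = L + t·(Q−L) with t = -3

t = -3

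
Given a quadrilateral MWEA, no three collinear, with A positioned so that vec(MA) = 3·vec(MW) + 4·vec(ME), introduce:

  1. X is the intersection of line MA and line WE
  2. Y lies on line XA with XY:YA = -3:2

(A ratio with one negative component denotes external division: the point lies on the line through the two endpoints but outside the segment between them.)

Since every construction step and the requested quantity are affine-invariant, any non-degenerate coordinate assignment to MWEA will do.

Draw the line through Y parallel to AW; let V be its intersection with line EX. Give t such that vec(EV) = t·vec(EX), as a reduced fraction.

t = 5

Choose coordinates M = (0, 0), W = (1, 0), E = (0, 1), A = (3, 4).
1. X is the intersection of line MA and line WE ⇒ X = (3/7, 4/7)
2. Y lies on line XA with XY:YA = -3:2 ⇒ Y = (57/7, 76/7)
through Y parallel to AW: direction (-2, -4); meets EX at V = (15/7, -8/7)
V = E + t·(X−E) with t = 5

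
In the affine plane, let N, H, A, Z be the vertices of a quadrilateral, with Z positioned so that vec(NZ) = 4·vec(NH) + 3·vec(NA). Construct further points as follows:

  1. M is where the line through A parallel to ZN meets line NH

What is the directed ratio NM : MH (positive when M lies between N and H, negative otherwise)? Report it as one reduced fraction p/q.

NM:MH = -4/7

Work in coordinates with N = (0, 0), H = (1, 0), A = (0, 1), Z = (4, 3).
1. M is where the line through A parallel to ZN meets line NH ⇒ M = (-4/3, 0)
M = N + t·(H−N) with t = -4/3, so NM:MH = t:(1−t) = -4/3:7/3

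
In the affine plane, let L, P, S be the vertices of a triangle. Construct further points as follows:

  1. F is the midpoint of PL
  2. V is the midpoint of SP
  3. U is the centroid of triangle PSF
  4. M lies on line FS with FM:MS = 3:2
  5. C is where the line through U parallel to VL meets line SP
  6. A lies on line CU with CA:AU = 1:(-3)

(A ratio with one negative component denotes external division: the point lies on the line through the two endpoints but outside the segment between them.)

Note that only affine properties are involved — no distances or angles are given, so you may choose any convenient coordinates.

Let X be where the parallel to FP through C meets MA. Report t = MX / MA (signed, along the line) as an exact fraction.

t = 22/17

Set L = (0, 0), P = (1, 0), S = (0, 1); any affine frame gives the same invariant.
1. F is the midpoint of PL ⇒ F = (1/2, 0)
2. V is the midpoint of SP ⇒ V = (1/2, 1/2)
3. U is the centroid of triangle PSF ⇒ U = (1/2, 1/3)
4. M lies on line FS with FM:MS = 3:2 ⇒ M = (1/5, 3/5)
5. C is where the line through U parallel to VL meets line SP ⇒ C = (7/12, 5/12)
6. A lies on line CU with CA:AU = 1:(-3) ⇒ A = (5/8, 11/24)
through C parallel to FP: direction (1/2, 0); meets MA at X = (3/4, 5/12)
X = M + t·(A−M) with t = 22/17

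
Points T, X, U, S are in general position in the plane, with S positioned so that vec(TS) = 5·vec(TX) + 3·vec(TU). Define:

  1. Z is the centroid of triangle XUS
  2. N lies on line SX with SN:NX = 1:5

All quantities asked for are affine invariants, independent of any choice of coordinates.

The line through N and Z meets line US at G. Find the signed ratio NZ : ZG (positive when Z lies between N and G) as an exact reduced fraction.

Assign T = (0, 0), X = (1, 0), U = (0, 1), S = (5, 3) — the answer is frame-independent, so this choice is without loss of generality.
1. Z is the centroid of triangle XUS ⇒ Z = (2, 4/3)
2. N lies on line SX with SN:NX = 1:5 ⇒ N = (13/3, 5/2)
line NZ meets US at G = (20/3, 11/3)
Z = N + t·(G−N) with t = -1, so NZ:ZG = -1:2

NZ:ZG = -1/2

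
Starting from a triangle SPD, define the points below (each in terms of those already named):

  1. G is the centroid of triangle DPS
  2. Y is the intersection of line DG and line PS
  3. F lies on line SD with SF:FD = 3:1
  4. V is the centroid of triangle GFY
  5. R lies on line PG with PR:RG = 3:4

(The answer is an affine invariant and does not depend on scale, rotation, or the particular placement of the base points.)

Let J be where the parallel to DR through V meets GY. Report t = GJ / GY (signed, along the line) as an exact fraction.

t = 7/24

Choose coordinates S = (0, 0), P = (1, 0), D = (0, 1).
1. G is the centroid of triangle DPS ⇒ G = (1/3, 1/3)
2. Y is the intersection of line DG and line PS ⇒ Y = (1/2, 0)
3. F lies on line SD with SF:FD = 3:1 ⇒ F = (0, 3/4)
4. V is the centroid of triangle GFY ⇒ V = (5/18, 13/36)
5. R lies on line PG with PR:RG = 3:4 ⇒ R = (5/7, 1/7)
through V parallel to DR: direction (5/7, -6/7); meets GY at J = (55/144, 17/72)
J = G + t·(Y−G) with t = 7/24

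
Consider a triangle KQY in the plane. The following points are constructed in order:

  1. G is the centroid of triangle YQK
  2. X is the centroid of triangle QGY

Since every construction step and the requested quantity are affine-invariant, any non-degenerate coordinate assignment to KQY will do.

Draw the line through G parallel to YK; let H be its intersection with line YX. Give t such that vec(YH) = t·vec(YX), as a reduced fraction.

Choose coordinates K = (0, 0), Q = (1, 0), Y = (0, 1).
1. G is the centroid of triangle YQK ⇒ G = (1/3, 1/3)
2. X is the centroid of triangle QGY ⇒ X = (4/9, 4/9)
through G parallel to YK: direction (0, -1); meets YX at H = (1/3, 7/12)
H = Y + t·(X−Y) with t = 3/4

t = 3/4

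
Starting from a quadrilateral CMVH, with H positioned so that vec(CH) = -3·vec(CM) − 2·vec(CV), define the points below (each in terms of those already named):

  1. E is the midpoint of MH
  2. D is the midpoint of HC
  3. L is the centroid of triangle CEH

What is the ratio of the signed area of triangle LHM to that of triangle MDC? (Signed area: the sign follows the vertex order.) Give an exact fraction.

[LHM]:[MDC] = -2/3

Work in coordinates with C = (0, 0), M = (1, 0), V = (0, 1), H = (-3, -2).
1. E is the midpoint of MH ⇒ E = (-1, -1)
2. D is the midpoint of HC ⇒ D = (-3/2, -1)
3. L is the centroid of triangle CEH ⇒ L = (-4/3, -1)
2·[LHM] = 2/3, 2·[MDC] = -1
[LHM]:[MDC] = 2/3:-1 = -2/3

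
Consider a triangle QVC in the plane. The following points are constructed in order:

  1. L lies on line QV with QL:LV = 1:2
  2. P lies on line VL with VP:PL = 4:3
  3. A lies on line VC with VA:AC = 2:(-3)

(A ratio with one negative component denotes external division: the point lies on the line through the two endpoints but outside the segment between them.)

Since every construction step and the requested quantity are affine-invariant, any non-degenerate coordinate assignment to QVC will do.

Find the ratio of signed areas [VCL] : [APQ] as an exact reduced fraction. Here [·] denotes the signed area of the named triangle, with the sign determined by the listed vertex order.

[VCL]:[APQ] = 7/13

Assign Q = (0, 0), V = (1, 0), C = (0, 1) — the answer is frame-independent, so this choice is without loss of generality.
1. L lies on line QV with QL:LV = 1:2 ⇒ L = (1/3, 0)
2. P lies on line VL with VP:PL = 4:3 ⇒ P = (13/21, 0)
3. A lies on line VC with VA:AC = 2:(-3) ⇒ A = (3, -2)
2·[VCL] = 2/3, 2·[APQ] = 26/21
[VCL]:[APQ] = 2/3:26/21 = 7/13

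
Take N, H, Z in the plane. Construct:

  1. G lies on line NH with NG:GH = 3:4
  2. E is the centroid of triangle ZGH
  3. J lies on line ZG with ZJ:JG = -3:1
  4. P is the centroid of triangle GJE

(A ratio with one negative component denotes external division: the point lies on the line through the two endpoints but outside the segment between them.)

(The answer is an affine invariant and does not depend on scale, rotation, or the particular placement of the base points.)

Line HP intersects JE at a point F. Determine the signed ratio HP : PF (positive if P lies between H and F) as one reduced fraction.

HP:PF = -13

Work in coordinates with N = (0, 0), H = (1, 0), Z = (0, 1).
1. G lies on line NH with NG:GH = 3:4 ⇒ G = (3/7, 0)
2. E is the centroid of triangle ZGH ⇒ E = (10/21, 1/3)
3. J lies on line ZG with ZJ:JG = -3:1 ⇒ J = (9/14, -1/2)
4. P is the centroid of triangle GJE ⇒ P = (65/126, -1/18)
line HP meets JE at F = (151/273, -2/39)
P = H + t·(F−H) with t = 13/12, so HP:PF = 13/12:-1/12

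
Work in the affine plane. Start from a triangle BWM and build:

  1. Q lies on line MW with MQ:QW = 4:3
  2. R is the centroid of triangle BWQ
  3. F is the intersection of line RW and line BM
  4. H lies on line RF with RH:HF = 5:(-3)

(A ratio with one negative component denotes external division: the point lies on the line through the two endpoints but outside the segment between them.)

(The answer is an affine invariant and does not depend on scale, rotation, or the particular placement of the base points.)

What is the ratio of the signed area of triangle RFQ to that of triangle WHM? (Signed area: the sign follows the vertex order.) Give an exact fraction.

Work in coordinates with B = (0, 0), W = (1, 0), M = (0, 1).
1. Q lies on line MW with MQ:QW = 4:3 ⇒ Q = (4/7, 3/7)
2. R is the centroid of triangle BWQ ⇒ R = (11/21, 1/7)
3. F is the intersection of line RW and line BM ⇒ F = (0, 3/10)
4. H lies on line RF with RH:HF = 5:(-3) ⇒ H = (-11/14, 15/28)
2·[RFQ] = -11/70, 2·[WHM] = -5/4
[RFQ]:[WHM] = -11/70:-5/4 = 22/175

[RFQ]:[WHM] = 22/175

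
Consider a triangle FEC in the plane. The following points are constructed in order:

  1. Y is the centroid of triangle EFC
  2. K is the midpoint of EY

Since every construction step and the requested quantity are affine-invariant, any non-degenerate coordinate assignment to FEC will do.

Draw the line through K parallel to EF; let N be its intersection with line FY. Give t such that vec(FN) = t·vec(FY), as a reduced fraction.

Assign F = (0, 0), E = (1, 0), C = (0, 1) — the answer is frame-independent, so this choice is without loss of generality.
1. Y is the centroid of triangle EFC ⇒ Y = (1/3, 1/3)
2. K is the midpoint of EY ⇒ K = (2/3, 1/6)
through K parallel to EF: direction (-1, 0); meets FY at N = (1/6, 1/6)
N = F + t·(Y−F) with t = 1/2

t = 1/2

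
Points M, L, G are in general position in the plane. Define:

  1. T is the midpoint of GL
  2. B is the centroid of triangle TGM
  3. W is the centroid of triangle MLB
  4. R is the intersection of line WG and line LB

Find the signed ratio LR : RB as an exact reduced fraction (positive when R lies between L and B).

Work in coordinates with M = (0, 0), L = (1, 0), G = (0, 1).
1. T is the midpoint of GL ⇒ T = (1/2, 1/2)
2. B is the centroid of triangle TGM ⇒ B = (1/6, 1/2)
3. W is the centroid of triangle MLB ⇒ W = (7/18, 1/6)
4. R is the intersection of line WG and line LB ⇒ R = (7/27, 4/9)
R = L + t·(B−L) with t = 8/9, so LR:RB = t:(1−t) = 8/9:1/9

LR:RB = 8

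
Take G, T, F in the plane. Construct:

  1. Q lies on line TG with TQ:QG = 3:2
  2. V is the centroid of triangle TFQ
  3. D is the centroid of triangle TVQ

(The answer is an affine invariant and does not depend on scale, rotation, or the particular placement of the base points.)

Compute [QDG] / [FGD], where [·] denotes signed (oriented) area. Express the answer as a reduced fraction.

[QDG]:[FGD] = 1/14

Set G = (0, 0), T = (1, 0), F = (0, 1); any affine frame gives the same invariant.
1. Q lies on line TG with TQ:QG = 3:2 ⇒ Q = (2/5, 0)
2. V is the centroid of triangle TFQ ⇒ V = (7/15, 1/3)
3. D is the centroid of triangle TVQ ⇒ D = (28/45, 1/9)
2·[QDG] = 2/45, 2·[FGD] = 28/45
[QDG]:[FGD] = 2/45:28/45 = 1/14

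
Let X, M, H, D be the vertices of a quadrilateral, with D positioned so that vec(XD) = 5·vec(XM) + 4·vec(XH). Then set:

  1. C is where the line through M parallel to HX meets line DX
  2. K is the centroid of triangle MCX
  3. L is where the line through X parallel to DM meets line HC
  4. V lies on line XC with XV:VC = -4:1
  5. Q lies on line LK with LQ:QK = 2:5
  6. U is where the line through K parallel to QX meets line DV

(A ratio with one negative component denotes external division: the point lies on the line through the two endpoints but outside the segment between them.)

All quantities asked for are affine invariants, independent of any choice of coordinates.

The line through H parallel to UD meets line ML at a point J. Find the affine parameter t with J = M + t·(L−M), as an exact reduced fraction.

t = 54/29

Work in coordinates with X = (0, 0), M = (1, 0), H = (0, 1), D = (5, 4).
1. C is where the line through M parallel to HX meets line DX ⇒ C = (1, 4/5)
2. K is the centroid of triangle MCX ⇒ K = (2/3, 4/15)
3. L is where the line through X parallel to DM meets line HC ⇒ L = (5/6, 5/6)
4. V lies on line XC with XV:VC = -4:1 ⇒ V = (4/3, 16/15)
5. Q lies on line LK with LQ:QK = 2:5 ⇒ Q = (11/14, 47/70)
6. U is where the line through K parallel to QX meets line DV ⇒ U = (50/9, 40/9)
through H parallel to UD: direction (-5/9, -4/9); meets ML at J = (20/29, 45/29)
J = M + t·(L−M) with t = 54/29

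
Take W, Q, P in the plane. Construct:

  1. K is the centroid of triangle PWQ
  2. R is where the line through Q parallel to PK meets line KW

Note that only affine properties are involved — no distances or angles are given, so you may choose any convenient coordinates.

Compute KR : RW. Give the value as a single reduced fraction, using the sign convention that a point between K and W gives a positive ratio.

Assign W = (0, 0), Q = (1, 0), P = (0, 1) — the answer is frame-independent, so this choice is without loss of generality.
1. K is the centroid of triangle PWQ ⇒ K = (1/3, 1/3)
2. R is where the line through Q parallel to PK meets line KW ⇒ R = (2/3, 2/3)
R = K + t·(W−K) with t = -1, so KR:RW = t:(1−t) = -1:2

KR:RW = -1/2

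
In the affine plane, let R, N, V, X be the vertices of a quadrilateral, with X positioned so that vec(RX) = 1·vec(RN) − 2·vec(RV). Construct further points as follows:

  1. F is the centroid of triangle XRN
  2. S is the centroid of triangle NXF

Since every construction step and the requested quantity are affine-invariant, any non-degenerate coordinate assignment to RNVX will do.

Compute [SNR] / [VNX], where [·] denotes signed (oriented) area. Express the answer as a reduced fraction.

Set R = (0, 0), N = (1, 0), V = (0, 1), X = (1, -2); any affine frame gives the same invariant.
1. F is the centroid of triangle XRN ⇒ F = (2/3, -2/3)
2. S is the centroid of triangle NXF ⇒ S = (8/9, -8/9)
2·[SNR] = 8/9, 2·[VNX] = -2
[SNR]:[VNX] = 8/9:-2 = -4/9

[SNR]:[VNX] = -4/9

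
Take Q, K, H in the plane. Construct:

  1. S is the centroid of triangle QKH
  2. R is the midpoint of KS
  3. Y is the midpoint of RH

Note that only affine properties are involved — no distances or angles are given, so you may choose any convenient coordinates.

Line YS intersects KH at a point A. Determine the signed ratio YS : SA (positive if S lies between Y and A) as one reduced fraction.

YS:SA = -3/4

Work in coordinates with Q = (0, 0), K = (1, 0), H = (0, 1).
1. S is the centroid of triangle QKH ⇒ S = (1/3, 1/3)
2. R is the midpoint of KS ⇒ R = (2/3, 1/6)
3. Y is the midpoint of RH ⇒ Y = (1/3, 7/12)
line YS meets KH at A = (1/3, 2/3)
S = Y + t·(A−Y) with t = -3, so YS:SA = -3:4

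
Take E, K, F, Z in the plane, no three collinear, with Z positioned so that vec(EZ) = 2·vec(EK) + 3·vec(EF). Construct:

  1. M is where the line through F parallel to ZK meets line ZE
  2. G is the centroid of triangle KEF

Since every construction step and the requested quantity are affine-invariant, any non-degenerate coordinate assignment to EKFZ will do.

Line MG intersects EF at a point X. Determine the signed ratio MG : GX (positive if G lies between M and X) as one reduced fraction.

Assign E = (0, 0), K = (1, 0), F = (0, 1), Z = (2, 3) — the answer is frame-independent, so this choice is without loss of generality.
1. M is where the line through F parallel to ZK meets line ZE ⇒ M = (-2/3, -1)
2. G is the centroid of triangle KEF ⇒ G = (1/3, 1/3)
line MG meets EF at X = (0, -1/9)
G = M + t·(X−M) with t = 3/2, so MG:GX = 3/2:-1/2

MG:GX = -3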